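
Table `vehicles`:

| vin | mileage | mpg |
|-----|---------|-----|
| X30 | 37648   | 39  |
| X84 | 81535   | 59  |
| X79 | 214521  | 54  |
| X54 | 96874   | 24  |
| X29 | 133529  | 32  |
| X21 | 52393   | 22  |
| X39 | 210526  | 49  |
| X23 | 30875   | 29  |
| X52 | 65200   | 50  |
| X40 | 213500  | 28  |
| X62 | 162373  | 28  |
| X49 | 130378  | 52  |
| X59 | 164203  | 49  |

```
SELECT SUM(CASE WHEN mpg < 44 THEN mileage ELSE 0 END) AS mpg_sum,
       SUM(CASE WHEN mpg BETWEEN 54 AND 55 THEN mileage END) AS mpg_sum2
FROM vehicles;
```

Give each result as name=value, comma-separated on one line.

mpg_sum=727192, mpg_sum2=214521

[mpg_sum: mpg < 44]
vin=X30: ✓ → 37648
vin=X84: ✗
vin=X79: ✗
vin=X54: ✓ → 96874
vin=X29: ✓ → 133529
vin=X21: ✓ → 52393
vin=X39: ✗
vin=X23: ✓ → 30875
vin=X52: ✗
vin=X40: ✓ → 213500
vin=X62: ✓ → 162373
vin=X49: ✗
vin=X59: ✗
mpg_sum = 37648 + 96874 + 133529 + 52393 + 30875 + 213500 + 162373 = 727192
—
[mpg_sum2: mpg BETWEEN 54 AND 55]
vin=X30: ✗
vin=X84: ✗
vin=X79: ✓ → 214521
vin=X54: ✗
vin=X29: ✗
vin=X21: ✗
vin=X39: ✗
vin=X23: ✗
vin=X52: ✗
vin=X40: ✗
vin=X62: ✗
vin=X49: ✗
vin=X59: ✗
mpg_sum2 = 214521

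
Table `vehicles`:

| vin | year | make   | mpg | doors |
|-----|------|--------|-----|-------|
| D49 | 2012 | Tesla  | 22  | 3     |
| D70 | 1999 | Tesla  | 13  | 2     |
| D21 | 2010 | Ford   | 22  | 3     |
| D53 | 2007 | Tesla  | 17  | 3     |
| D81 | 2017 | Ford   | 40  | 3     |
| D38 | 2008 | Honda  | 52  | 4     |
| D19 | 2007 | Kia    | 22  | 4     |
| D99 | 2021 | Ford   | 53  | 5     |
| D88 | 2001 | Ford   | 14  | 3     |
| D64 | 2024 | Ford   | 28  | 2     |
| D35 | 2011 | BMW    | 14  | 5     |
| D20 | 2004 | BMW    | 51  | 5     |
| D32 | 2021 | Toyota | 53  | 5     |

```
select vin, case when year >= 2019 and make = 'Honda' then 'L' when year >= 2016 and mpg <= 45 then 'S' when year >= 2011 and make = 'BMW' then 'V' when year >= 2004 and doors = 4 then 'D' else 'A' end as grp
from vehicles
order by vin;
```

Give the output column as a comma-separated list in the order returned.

vin=D19: year >= 2004 and doors = 4 → D
vin=D20: ELSE → A
vin=D21: ELSE → A
vin=D32: ELSE → A
vin=D35: year >= 2011 and make = 'BMW' → V
vin=D38: year >= 2004 and doors = 4 → D
vin=D49: ELSE → A
vin=D53: ELSE → A
vin=D64: year >= 2016 and mpg <= 45 → S
vin=D70: ELSE → A
vin=D81: year >= 2016 and mpg <= 45 → S
vin=D88: ELSE → A
vin=D99: ELSE → A

D, A, A, A, V, D, A, A, S, A, S, A, A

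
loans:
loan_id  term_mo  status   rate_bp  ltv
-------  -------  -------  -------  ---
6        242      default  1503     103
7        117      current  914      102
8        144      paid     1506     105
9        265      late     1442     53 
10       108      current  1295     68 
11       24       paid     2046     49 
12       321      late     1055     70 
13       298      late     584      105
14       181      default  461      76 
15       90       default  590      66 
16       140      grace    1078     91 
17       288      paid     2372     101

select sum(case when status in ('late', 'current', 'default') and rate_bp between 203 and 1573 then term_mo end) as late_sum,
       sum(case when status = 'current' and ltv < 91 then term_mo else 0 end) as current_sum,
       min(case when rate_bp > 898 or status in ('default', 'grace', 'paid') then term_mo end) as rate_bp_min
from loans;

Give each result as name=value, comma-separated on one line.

late_sum=1622, current_sum=108, rate_bp_min=24

[late_sum: status in ('late', 'current', 'default') and rate_bp between 203 and 1573]
loan_id=6: ✓ → 242
loan_id=7: ✓ → 117
loan_id=8: ✗
loan_id=9: ✓ → 265
loan_id=10: ✓ → 108
loan_id=11: ✗
loan_id=12: ✓ → 321
loan_id=13: ✓ → 298
loan_id=14: ✓ → 181
loan_id=15: ✓ → 90
loan_id=16: ✗
loan_id=17: ✗
late_sum = 242 + 117 + 265 + 108 + 321 + 298 + 181 + 90 = 1622
—
[current_sum: status = 'current' and ltv < 91]
loan_id=6: ✗
loan_id=7: ✗
loan_id=8: ✗
loan_id=9: ✗
loan_id=10: ✓ → 108
loan_id=11: ✗
loan_id=12: ✗
loan_id=13: ✗
loan_id=14: ✗
loan_id=15: ✗
loan_id=16: ✗
loan_id=17: ✗
current_sum = 108
—
[rate_bp_min: rate_bp > 898 or status in ('default', 'grace', 'paid')]
loan_id=6: ✓ → 242
loan_id=7: ✓ → 117
loan_id=8: ✓ → 144
loan_id=9: ✓ → 265
loan_id=10: ✓ → 108
loan_id=11: ✓ → 24
loan_id=12: ✓ → 321
loan_id=13: ✗
loan_id=14: ✓ → 181
loan_id=15: ✓ → 90
loan_id=16: ✓ → 140
loan_id=17: ✓ → 288
rate_bp_min = MIN(242, 117, 144, 265, 108, 24, 321, 181, 90, 140, 288) = 24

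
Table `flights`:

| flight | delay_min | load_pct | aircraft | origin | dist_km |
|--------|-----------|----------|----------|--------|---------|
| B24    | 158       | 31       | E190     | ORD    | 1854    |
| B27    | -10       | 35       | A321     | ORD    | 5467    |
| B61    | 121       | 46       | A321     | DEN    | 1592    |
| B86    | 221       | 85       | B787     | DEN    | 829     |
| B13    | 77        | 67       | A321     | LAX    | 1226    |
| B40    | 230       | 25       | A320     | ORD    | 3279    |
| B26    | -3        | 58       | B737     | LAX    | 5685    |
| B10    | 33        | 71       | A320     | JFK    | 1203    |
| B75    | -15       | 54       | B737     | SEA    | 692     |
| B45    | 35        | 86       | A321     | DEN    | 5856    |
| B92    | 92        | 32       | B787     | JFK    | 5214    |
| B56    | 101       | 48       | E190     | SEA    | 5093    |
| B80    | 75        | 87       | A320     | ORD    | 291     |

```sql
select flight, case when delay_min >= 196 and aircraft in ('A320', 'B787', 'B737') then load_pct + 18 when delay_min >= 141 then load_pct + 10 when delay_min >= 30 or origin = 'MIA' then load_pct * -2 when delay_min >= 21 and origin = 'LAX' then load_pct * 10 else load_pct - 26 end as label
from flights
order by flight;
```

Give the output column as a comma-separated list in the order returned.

-142, -134, 41, 32, 9, 43, -172, -96, -92, 28, -174, 103, -64

flight=B10: delay_min >= 30 or origin = 'MIA' → -142
flight=B13: delay_min >= 30 or origin = 'MIA' → -134
flight=B24: delay_min >= 141 → 41
flight=B26: ELSE → 32
flight=B27: ELSE → 9
flight=B40: delay_min >= 196 and aircraft in ('A320', 'B787', 'B737') → 43
flight=B45: delay_min >= 30 or origin = 'MIA' → -172
flight=B56: delay_min >= 30 or origin = 'MIA' → -96
flight=B61: delay_min >= 30 or origin = 'MIA' → -92
flight=B75: ELSE → 28
flight=B80: delay_min >= 30 or origin = 'MIA' → -174
flight=B86: delay_min >= 196 and aircraft in ('A320', 'B787', 'B737') → 103
flight=B92: delay_min >= 30 or origin = 'MIA' → -64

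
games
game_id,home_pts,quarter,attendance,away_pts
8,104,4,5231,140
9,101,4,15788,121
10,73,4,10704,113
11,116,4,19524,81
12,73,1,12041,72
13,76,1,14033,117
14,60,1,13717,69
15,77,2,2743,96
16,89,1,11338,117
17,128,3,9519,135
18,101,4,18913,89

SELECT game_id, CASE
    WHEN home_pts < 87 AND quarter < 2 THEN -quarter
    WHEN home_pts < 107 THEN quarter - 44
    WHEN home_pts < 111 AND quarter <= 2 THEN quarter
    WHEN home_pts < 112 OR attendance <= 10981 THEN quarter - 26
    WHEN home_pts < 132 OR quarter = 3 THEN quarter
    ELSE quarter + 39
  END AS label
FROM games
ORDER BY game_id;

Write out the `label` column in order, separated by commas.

-40, -40, -40, 4, -1, -1, -1, -42, -43, -23, -40

game_id=8: home_pts < 107 → -40
game_id=9: home_pts < 107 → -40
game_id=10: home_pts < 107 → -40
game_id=11: home_pts < 132 OR quarter = 3 → 4
game_id=12: home_pts < 87 AND quarter < 2 → -1
game_id=13: home_pts < 87 AND quarter < 2 → -1
game_id=14: home_pts < 87 AND quarter < 2 → -1
game_id=15: home_pts < 107 → -42
game_id=16: home_pts < 107 → -43
game_id=17: home_pts < 112 OR attendance <= 10981 → -23
game_id=18: home_pts < 107 → -40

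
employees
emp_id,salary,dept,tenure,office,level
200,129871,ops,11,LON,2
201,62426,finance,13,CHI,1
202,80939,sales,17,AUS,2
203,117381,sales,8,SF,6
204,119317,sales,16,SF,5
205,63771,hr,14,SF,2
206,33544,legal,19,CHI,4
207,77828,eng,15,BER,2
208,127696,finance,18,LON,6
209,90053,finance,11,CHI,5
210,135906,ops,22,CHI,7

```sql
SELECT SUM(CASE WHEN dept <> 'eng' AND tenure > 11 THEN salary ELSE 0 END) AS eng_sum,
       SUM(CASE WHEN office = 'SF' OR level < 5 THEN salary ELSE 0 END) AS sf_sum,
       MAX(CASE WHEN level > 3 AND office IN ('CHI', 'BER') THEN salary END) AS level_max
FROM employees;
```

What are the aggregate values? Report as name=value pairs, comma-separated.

[eng_sum: dept <> 'eng' AND tenure > 11]
emp_id=200: ✗
emp_id=201: ✓ → 62426
emp_id=202: ✓ → 80939
emp_id=203: ✗
emp_id=204: ✓ → 119317
emp_id=205: ✓ → 63771
emp_id=206: ✓ → 33544
emp_id=207: ✗
emp_id=208: ✓ → 127696
emp_id=209: ✗
emp_id=210: ✓ → 135906
eng_sum = 62426 + 80939 + 119317 + 63771 + 33544 + 127696 + 135906 = 623599
—
[sf_sum: office = 'SF' OR level < 5]
emp_id=200: ✓ → 129871
emp_id=201: ✓ → 62426
emp_id=202: ✓ → 80939
emp_id=203: ✓ → 117381
emp_id=204: ✓ → 119317
emp_id=205: ✓ → 63771
emp_id=206: ✓ → 33544
emp_id=207: ✓ → 77828
emp_id=208: ✗
emp_id=209: ✗
emp_id=210: ✗
sf_sum = 129871 + 62426 + 80939 + 117381 + 119317 + 63771 + 33544 + 77828 = 685077
—
[level_max: level > 3 AND office IN ('CHI', 'BER')]
emp_id=200: ✗
emp_id=201: ✗
emp_id=202: ✗
emp_id=203: ✗
emp_id=204: ✗
emp_id=205: ✗
emp_id=206: ✓ → 33544
emp_id=207: ✗
emp_id=208: ✗
emp_id=209: ✓ → 90053
emp_id=210: ✓ → 135906
level_max = MAX(33544, 90053, 135906) = 135906

eng_sum=623599, sf_sum=685077, level_max=135906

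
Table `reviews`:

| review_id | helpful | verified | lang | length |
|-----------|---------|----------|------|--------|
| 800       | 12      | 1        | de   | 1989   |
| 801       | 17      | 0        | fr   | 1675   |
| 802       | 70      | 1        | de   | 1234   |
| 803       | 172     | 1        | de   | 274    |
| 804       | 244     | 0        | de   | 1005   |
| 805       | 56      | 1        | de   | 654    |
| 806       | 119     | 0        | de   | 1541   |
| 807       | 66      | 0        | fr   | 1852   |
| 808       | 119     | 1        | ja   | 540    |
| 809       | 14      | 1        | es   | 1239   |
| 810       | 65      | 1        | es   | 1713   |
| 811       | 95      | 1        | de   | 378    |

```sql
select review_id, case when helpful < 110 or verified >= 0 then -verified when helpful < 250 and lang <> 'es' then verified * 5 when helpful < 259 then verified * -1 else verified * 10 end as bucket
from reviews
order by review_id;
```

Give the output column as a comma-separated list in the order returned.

review_id=800: helpful < 110 or verified >= 0 → -1
review_id=801: helpful < 110 or verified >= 0 → 0
review_id=802: helpful < 110 or verified >= 0 → -1
review_id=803: helpful < 110 or verified >= 0 → -1
review_id=804: helpful < 110 or verified >= 0 → 0
review_id=805: helpful < 110 or verified >= 0 → -1
review_id=806: helpful < 110 or verified >= 0 → 0
review_id=807: helpful < 110 or verified >= 0 → 0
review_id=808: helpful < 110 or verified >= 0 → -1
review_id=809: helpful < 110 or verified >= 0 → -1
review_id=810: helpful < 110 or verified >= 0 → -1
review_id=811: helpful < 110 or verified >= 0 → -1

-1, 0, -1, -1, 0, -1, 0, 0, -1, -1, -1, -1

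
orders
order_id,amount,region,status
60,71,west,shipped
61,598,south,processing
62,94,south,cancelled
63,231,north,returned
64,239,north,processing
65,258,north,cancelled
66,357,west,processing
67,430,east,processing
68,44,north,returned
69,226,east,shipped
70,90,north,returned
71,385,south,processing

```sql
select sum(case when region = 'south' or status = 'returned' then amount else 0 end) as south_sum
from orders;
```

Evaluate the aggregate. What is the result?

order_id=60: ✗
order_id=61: ✓ → 598
order_id=62: ✓ → 94
order_id=63: ✓ → 231
order_id=64: ✗
order_id=65: ✗
order_id=66: ✗
order_id=67: ✗
order_id=68: ✓ → 44
order_id=69: ✗
order_id=70: ✓ → 90
order_id=71: ✓ → 385
south_sum = 598 + 94 + 231 + 44 + 90 + 385 = 1442

1442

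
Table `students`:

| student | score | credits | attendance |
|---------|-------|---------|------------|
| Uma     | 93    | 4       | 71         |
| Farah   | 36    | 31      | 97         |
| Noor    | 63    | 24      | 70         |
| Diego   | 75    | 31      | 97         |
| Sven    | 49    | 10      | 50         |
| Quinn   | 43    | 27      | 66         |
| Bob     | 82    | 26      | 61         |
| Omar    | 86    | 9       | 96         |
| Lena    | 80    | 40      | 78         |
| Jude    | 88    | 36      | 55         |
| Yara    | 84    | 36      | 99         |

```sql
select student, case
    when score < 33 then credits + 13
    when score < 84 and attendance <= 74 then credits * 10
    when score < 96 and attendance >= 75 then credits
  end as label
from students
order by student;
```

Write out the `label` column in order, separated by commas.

260, 31, 31, NULL, 40, 240, 9, 270, 100, NULL, 36

student=Bob: score < 84 and attendance <= 74 → 260
student=Diego: score < 96 and attendance >= 75 → 31
student=Farah: score < 96 and attendance >= 75 → 31
student=Jude: (no match → NULL) → NULL
student=Lena: score < 96 and attendance >= 75 → 40
student=Noor: score < 84 and attendance <= 74 → 240
student=Omar: score < 96 and attendance >= 75 → 9
student=Quinn: score < 84 and attendance <= 74 → 270
student=Sven: score < 84 and attendance <= 74 → 100
student=Uma: (no match → NULL) → NULL
student=Yara: score < 96 and attendance >= 75 → 36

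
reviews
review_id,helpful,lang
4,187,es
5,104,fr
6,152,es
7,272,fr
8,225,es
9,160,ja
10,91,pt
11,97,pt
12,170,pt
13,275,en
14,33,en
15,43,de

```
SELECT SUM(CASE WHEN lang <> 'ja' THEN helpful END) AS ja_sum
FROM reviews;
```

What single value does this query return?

1649

review_id=4: ✓ → 187
review_id=5: ✓ → 104
review_id=6: ✓ → 152
review_id=7: ✓ → 272
review_id=8: ✓ → 225
review_id=9: ✗
review_id=10: ✓ → 91
review_id=11: ✓ → 97
review_id=12: ✓ → 170
review_id=13: ✓ → 275
review_id=14: ✓ → 33
review_id=15: ✓ → 43
ja_sum = 187 + 104 + 152 + 272 + 225 + 91 + 97 + 170 + 275 + 33 + 43 = 1649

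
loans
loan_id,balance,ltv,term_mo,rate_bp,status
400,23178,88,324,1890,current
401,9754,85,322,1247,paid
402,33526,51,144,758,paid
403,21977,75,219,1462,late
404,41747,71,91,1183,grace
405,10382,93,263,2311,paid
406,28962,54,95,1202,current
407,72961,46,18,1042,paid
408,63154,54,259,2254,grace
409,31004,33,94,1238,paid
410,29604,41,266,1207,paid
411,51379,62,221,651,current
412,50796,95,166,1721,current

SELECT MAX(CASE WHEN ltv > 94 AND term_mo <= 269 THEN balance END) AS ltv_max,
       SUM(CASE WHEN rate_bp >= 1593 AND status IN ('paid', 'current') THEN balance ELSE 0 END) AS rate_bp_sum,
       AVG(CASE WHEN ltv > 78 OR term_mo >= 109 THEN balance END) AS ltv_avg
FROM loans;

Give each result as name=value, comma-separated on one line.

ltv_max=50796, rate_bp_sum=84356, ltv_avg=32638.8888888889

[ltv_max: ltv > 94 AND term_mo <= 269]
loan_id=400: ✗
loan_id=401: ✗
loan_id=402: ✗
loan_id=403: ✗
loan_id=404: ✗
loan_id=405: ✗
loan_id=406: ✗
loan_id=407: ✗
loan_id=408: ✗
loan_id=409: ✗
loan_id=410: ✗
loan_id=411: ✗
loan_id=412: ✓ → 50796
ltv_max = MAX(50796) = 50796
—
[rate_bp_sum: rate_bp >= 1593 AND status IN ('paid', 'current')]
loan_id=400: ✓ → 23178
loan_id=401: ✗
loan_id=402: ✗
loan_id=403: ✗
loan_id=404: ✗
loan_id=405: ✓ → 10382
loan_id=406: ✗
loan_id=407: ✗
loan_id=408: ✗
loan_id=409: ✗
loan_id=410: ✗
loan_id=411: ✗
loan_id=412: ✓ → 50796
rate_bp_sum = 23178 + 10382 + 50796 = 84356
—
[ltv_avg: ltv > 78 OR term_mo >= 109]
loan_id=400: ✓ → 23178
loan_id=401: ✓ → 9754
loan_id=402: ✓ → 33526
loan_id=403: ✓ → 21977
loan_id=404: ✗
loan_id=405: ✓ → 10382
loan_id=406: ✗
loan_id=407: ✗
loan_id=408: ✓ → 63154
loan_id=409: ✗
loan_id=410: ✓ → 29604
loan_id=411: ✓ → 51379
loan_id=412: ✓ → 50796
ltv_avg = (23178 + 9754 + 33526 + 21977 + 10382 + 63154 + 29604 + 51379 + 50796) / 9 = 32638.8888888889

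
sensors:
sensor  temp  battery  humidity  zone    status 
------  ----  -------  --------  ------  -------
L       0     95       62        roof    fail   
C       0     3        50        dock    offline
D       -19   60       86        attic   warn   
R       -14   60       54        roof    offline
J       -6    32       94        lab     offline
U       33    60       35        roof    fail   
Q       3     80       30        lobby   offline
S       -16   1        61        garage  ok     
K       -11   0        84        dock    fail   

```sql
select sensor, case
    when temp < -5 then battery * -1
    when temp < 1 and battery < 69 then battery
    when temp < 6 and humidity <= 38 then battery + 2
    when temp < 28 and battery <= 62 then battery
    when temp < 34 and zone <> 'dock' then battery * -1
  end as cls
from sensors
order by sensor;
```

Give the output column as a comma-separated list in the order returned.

sensor=C: temp < 1 and battery < 69 → 3
sensor=D: temp < -5 → -60
sensor=J: temp < -5 → -32
sensor=K: temp < -5 → 0
sensor=L: temp < 34 and zone <> 'dock' → -95
sensor=Q: temp < 6 and humidity <= 38 → 82
sensor=R: temp < -5 → -60
sensor=S: temp < -5 → -1
sensor=U: temp < 34 and zone <> 'dock' → -60

3, -60, -32, 0, -95, 82, -60, -1, -60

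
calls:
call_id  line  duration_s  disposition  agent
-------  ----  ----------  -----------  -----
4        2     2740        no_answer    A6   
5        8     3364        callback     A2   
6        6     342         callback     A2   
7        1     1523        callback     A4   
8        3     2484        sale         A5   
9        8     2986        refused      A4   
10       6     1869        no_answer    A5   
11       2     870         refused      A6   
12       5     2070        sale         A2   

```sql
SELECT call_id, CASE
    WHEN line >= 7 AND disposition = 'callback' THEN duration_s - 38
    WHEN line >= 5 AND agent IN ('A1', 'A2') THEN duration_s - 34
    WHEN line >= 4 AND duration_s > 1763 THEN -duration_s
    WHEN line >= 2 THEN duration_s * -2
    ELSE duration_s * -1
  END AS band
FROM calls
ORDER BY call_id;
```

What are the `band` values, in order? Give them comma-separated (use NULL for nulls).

-5480, 3326, 308, -1523, -4968, -2986, -1869, -1740, 2036

call_id=4: line >= 2 → -5480
call_id=5: line >= 7 AND disposition = 'callback' → 3326
call_id=6: line >= 5 AND agent IN ('A1', 'A2') → 308
call_id=7: ELSE → -1523
call_id=8: line >= 2 → -4968
call_id=9: line >= 4 AND duration_s > 1763 → -2986
call_id=10: line >= 4 AND duration_s > 1763 → -1869
call_id=11: line >= 2 → -1740
call_id=12: line >= 5 AND agent IN ('A1', 'A2') → 2036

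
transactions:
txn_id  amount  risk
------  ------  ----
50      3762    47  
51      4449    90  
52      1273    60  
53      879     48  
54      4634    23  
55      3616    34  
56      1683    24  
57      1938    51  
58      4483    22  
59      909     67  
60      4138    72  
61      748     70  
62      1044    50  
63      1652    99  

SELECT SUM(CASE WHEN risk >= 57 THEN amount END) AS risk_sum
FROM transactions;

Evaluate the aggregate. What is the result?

13169

txn_id=50: ✗
txn_id=51: ✓ → 4449
txn_id=52: ✓ → 1273
txn_id=53: ✗
txn_id=54: ✗
txn_id=55: ✗
txn_id=56: ✗
txn_id=57: ✗
txn_id=58: ✗
txn_id=59: ✓ → 909
txn_id=60: ✓ → 4138
txn_id=61: ✓ → 748
txn_id=62: ✗
txn_id=63: ✓ → 1652
risk_sum = 4449 + 1273 + 909 + 4138 + 748 + 1652 = 13169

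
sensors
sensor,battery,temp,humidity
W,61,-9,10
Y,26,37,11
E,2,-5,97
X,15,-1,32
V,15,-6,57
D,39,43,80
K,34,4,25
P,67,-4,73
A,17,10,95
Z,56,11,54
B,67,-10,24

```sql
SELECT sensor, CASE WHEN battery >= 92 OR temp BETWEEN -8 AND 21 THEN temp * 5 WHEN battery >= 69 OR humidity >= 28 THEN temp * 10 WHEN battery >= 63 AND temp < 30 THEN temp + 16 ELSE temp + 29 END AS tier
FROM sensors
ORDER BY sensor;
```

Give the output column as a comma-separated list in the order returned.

sensor=A: battery >= 92 OR temp BETWEEN -8 AND 21 → 50
sensor=B: battery >= 63 AND temp < 30 → 6
sensor=D: battery >= 69 OR humidity >= 28 → 430
sensor=E: battery >= 92 OR temp BETWEEN -8 AND 21 → -25
sensor=K: battery >= 92 OR temp BETWEEN -8 AND 21 → 20
sensor=P: battery >= 92 OR temp BETWEEN -8 AND 21 → -20
sensor=V: battery >= 92 OR temp BETWEEN -8 AND 21 → -30
sensor=W: ELSE → 20
sensor=X: battery >= 92 OR temp BETWEEN -8 AND 21 → -5
sensor=Y: ELSE → 66
sensor=Z: battery >= 92 OR temp BETWEEN -8 AND 21 → 55

50, 6, 430, -25, 20, -20, -30, 20, -5, 66, 55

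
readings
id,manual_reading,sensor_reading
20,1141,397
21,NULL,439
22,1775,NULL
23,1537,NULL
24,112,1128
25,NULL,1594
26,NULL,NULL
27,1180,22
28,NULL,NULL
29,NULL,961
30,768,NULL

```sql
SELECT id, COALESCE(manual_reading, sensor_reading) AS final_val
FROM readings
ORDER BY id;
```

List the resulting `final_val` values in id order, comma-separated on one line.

1141, 439, 1775, 1537, 112, 1594, NULL, 1180, NULL, 961, 768

id=20: manual_reading=1141 → 1141
id=21: manual_reading=NULL, sensor_reading=439 → 439
id=22: manual_reading=1775 → 1775
id=23: manual_reading=1537 → 1537
id=24: manual_reading=112 → 112
id=25: manual_reading=NULL, sensor_reading=1594 → 1594
id=26: manual_reading=NULL, sensor_reading=NULL (all NULL) → NULL
id=27: manual_reading=1180 → 1180
id=28: manual_reading=NULL, sensor_reading=NULL (all NULL) → NULL
id=29: manual_reading=NULL, sensor_reading=961 → 961
id=30: manual_reading=768 → 768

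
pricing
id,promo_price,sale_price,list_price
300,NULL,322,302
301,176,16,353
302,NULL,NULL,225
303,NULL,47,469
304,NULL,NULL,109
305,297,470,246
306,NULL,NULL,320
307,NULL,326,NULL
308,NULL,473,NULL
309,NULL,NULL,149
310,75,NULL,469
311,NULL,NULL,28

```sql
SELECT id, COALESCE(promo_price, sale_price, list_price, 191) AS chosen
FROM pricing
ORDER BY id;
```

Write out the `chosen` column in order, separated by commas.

id=300: promo_price=NULL, sale_price=322 → 322
id=301: promo_price=176 → 176
id=302: promo_price=NULL, sale_price=NULL, list_price=225 → 225
id=303: promo_price=NULL, sale_price=47 → 47
id=304: promo_price=NULL, sale_price=NULL, list_price=109 → 109
id=305: promo_price=297 → 297
id=306: promo_price=NULL, sale_price=NULL, list_price=320 → 320
id=307: promo_price=NULL, sale_price=326 → 326
id=308: promo_price=NULL, sale_price=473 → 473
id=309: promo_price=NULL, sale_price=NULL, list_price=149 → 149
id=310: promo_price=75 → 75
id=311: promo_price=NULL, sale_price=NULL, list_price=28 → 28

322, 176, 225, 47, 109, 297, 320, 326, 473, 149, 75, 28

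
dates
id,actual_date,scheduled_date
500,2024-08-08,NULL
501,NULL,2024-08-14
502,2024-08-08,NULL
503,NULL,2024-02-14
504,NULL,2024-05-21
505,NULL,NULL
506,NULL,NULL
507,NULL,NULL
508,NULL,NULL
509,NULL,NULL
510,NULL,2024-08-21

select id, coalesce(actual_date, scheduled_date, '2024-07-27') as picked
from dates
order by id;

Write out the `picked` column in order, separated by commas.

id=500: actual_date=2024-08-08 → 2024-08-08
id=501: actual_date=NULL, scheduled_date=2024-08-14 → 2024-08-14
id=502: actual_date=2024-08-08 → 2024-08-08
id=503: actual_date=NULL, scheduled_date=2024-02-14 → 2024-02-14
id=504: actual_date=NULL, scheduled_date=2024-05-21 → 2024-05-21
id=505: actual_date=NULL, scheduled_date=NULL, → literal 2024-07-27 → 2024-07-27
id=506: actual_date=NULL, scheduled_date=NULL, → literal 2024-07-27 → 2024-07-27
id=507: actual_date=NULL, scheduled_date=NULL, → literal 2024-07-27 → 2024-07-27
id=508: actual_date=NULL, scheduled_date=NULL, → literal 2024-07-27 → 2024-07-27
id=509: actual_date=NULL, scheduled_date=NULL, → literal 2024-07-27 → 2024-07-27
id=510: actual_date=NULL, scheduled_date=2024-08-21 → 2024-08-21

2024-08-08, 2024-08-14, 2024-08-08, 2024-02-14, 2024-05-21, 2024-07-27, 2024-07-27, 2024-07-27, 2024-07-27, 2024-07-27, 2024-08-21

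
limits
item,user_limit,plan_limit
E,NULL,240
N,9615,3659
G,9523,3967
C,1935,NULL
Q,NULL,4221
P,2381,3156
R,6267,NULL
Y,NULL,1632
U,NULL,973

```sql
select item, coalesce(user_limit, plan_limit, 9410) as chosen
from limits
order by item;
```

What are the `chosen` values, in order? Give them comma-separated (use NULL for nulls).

item=C: user_limit=1935 → 1935
item=E: user_limit=NULL, plan_limit=240 → 240
item=G: user_limit=9523 → 9523
item=N: user_limit=9615 → 9615
item=P: user_limit=2381 → 2381
item=Q: user_limit=NULL, plan_limit=4221 → 4221
item=R: user_limit=6267 → 6267
item=U: user_limit=NULL, plan_limit=973 → 973
item=Y: user_limit=NULL, plan_limit=1632 → 1632

1935, 240, 9523, 9615, 2381, 4221, 6267, 973, 1632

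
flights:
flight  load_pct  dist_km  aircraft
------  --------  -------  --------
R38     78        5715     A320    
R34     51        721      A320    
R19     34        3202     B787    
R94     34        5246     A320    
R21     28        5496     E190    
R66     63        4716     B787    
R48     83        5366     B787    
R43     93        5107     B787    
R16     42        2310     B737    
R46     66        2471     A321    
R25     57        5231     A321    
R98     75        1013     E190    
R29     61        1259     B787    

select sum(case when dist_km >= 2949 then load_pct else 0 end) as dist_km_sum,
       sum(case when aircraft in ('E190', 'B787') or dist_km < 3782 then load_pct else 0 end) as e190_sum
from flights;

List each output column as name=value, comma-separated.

[dist_km_sum: dist_km >= 2949]
flight=R38: ✓ → 78
flight=R34: ✗
flight=R19: ✓ → 34
flight=R94: ✓ → 34
flight=R21: ✓ → 28
flight=R66: ✓ → 63
flight=R48: ✓ → 83
flight=R43: ✓ → 93
flight=R16: ✗
flight=R46: ✗
flight=R25: ✓ → 57
flight=R98: ✗
flight=R29: ✗
dist_km_sum = 78 + 34 + 34 + 28 + 63 + 83 + 93 + 57 = 470
—
[e190_sum: aircraft in ('E190', 'B787') or dist_km < 3782]
flight=R38: ✗
flight=R34: ✓ → 51
flight=R19: ✓ → 34
flight=R94: ✗
flight=R21: ✓ → 28
flight=R66: ✓ → 63
flight=R48: ✓ → 83
flight=R43: ✓ → 93
flight=R16: ✓ → 42
flight=R46: ✓ → 66
flight=R25: ✗
flight=R98: ✓ → 75
flight=R29: ✓ → 61
e190_sum = 51 + 34 + 28 + 63 + 83 + 93 + 42 + 66 + 75 + 61 = 596

dist_km_sum=470, e190_sum=596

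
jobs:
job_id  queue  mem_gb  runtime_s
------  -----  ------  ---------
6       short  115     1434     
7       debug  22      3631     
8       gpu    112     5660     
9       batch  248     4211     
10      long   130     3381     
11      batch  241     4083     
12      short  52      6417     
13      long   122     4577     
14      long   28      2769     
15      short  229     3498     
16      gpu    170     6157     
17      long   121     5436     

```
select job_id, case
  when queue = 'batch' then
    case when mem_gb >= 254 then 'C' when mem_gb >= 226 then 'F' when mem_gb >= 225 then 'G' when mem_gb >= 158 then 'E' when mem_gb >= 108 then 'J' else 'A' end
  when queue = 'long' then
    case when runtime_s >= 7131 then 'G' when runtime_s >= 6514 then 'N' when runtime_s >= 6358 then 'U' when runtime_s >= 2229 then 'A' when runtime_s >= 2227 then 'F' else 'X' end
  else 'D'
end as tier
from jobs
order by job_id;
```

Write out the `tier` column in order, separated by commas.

D, D, D, F, A, F, D, A, A, D, D, A

job_id=6: queue='short' → outer ELSE → D
job_id=7: queue='debug' → outer ELSE → D
job_id=8: queue='gpu' → outer ELSE → D
job_id=9: queue='batch' → inner[mem_gb >= 226] → F
job_id=10: queue='long' → inner[runtime_s >= 2229] → A
job_id=11: queue='batch' → inner[mem_gb >= 226] → F
job_id=12: queue='short' → outer ELSE → D
job_id=13: queue='long' → inner[runtime_s >= 2229] → A
job_id=14: queue='long' → inner[runtime_s >= 2229] → A
job_id=15: queue='short' → outer ELSE → D
job_id=16: queue='gpu' → outer ELSE → D
job_id=17: queue='long' → inner[runtime_s >= 2229] → A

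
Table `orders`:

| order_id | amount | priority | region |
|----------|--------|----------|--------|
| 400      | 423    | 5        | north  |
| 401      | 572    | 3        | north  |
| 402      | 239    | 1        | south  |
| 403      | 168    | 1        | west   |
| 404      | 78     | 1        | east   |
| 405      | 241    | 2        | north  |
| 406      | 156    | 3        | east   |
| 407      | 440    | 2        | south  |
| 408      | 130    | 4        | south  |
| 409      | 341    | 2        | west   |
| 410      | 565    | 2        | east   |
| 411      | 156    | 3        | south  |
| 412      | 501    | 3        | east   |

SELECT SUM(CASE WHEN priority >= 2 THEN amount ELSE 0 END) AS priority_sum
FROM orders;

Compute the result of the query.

order_id=400: ✓ → 423
order_id=401: ✓ → 572
order_id=402: ✗
order_id=403: ✗
order_id=404: ✗
order_id=405: ✓ → 241
order_id=406: ✓ → 156
order_id=407: ✓ → 440
order_id=408: ✓ → 130
order_id=409: ✓ → 341
order_id=410: ✓ → 565
order_id=411: ✓ → 156
order_id=412: ✓ → 501
priority_sum = 423 + 572 + 241 + 156 + 440 + 130 + 341 + 565 + 156 + 501 = 3525

3525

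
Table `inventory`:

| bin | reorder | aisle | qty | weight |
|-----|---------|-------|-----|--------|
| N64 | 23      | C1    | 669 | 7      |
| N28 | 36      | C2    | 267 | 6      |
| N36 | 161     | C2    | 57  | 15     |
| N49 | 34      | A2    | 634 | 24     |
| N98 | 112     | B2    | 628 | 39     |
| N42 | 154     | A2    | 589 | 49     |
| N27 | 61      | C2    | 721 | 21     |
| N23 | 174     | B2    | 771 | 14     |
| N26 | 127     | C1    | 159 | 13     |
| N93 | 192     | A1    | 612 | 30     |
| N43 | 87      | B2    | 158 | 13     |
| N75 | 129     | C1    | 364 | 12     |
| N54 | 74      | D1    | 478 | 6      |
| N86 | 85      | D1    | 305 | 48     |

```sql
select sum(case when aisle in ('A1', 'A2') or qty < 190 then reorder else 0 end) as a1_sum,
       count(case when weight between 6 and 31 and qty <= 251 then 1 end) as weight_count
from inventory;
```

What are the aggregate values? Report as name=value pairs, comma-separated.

a1_sum=755, weight_count=3

[a1_sum: aisle in ('A1', 'A2') or qty < 190]
bin=N64: ✗
bin=N28: ✗
bin=N36: ✓ → 161
bin=N49: ✓ → 34
bin=N98: ✗
bin=N42: ✓ → 154
bin=N27: ✗
bin=N23: ✗
bin=N26: ✓ → 127
bin=N93: ✓ → 192
bin=N43: ✓ → 87
bin=N75: ✗
bin=N54: ✗
bin=N86: ✗
a1_sum = 161 + 34 + 154 + 127 + 192 + 87 = 755
—
[weight_count: weight between 6 and 31 and qty <= 251]
bin=N64: ✗
bin=N28: ✗
bin=N36: ✓ → 1
bin=N49: ✗
bin=N98: ✗
bin=N42: ✗
bin=N27: ✗
bin=N23: ✗
bin=N26: ✓ → 1
bin=N93: ✗
bin=N43: ✓ → 1
bin=N75: ✗
bin=N54: ✗
bin=N86: ✗
weight_count = COUNT(1, 1, 1) = 3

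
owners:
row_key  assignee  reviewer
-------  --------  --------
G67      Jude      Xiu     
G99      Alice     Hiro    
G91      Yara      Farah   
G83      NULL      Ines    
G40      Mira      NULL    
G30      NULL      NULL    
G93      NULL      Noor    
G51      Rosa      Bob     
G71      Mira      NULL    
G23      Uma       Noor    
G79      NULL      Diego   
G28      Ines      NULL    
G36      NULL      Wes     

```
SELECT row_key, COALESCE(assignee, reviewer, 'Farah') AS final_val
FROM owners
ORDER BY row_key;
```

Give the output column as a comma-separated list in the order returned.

row_key=G23: assignee=Uma → Uma
row_key=G28: assignee=Ines → Ines
row_key=G30: assignee=NULL, reviewer=NULL, → literal Farah → Farah
row_key=G36: assignee=NULL, reviewer=Wes → Wes
row_key=G40: assignee=Mira → Mira
row_key=G51: assignee=Rosa → Rosa
row_key=G67: assignee=Jude → Jude
row_key=G71: assignee=Mira → Mira
row_key=G79: assignee=NULL, reviewer=Diego → Diego
row_key=G83: assignee=NULL, reviewer=Ines → Ines
row_key=G91: assignee=Yara → Yara
row_key=G93: assignee=NULL, reviewer=Noor → Noor
row_key=G99: assignee=Alice → Alice

Uma, Ines, Farah, Wes, Mira, Rosa, Jude, Mira, Diego, Ines, Yara, Noor, Alice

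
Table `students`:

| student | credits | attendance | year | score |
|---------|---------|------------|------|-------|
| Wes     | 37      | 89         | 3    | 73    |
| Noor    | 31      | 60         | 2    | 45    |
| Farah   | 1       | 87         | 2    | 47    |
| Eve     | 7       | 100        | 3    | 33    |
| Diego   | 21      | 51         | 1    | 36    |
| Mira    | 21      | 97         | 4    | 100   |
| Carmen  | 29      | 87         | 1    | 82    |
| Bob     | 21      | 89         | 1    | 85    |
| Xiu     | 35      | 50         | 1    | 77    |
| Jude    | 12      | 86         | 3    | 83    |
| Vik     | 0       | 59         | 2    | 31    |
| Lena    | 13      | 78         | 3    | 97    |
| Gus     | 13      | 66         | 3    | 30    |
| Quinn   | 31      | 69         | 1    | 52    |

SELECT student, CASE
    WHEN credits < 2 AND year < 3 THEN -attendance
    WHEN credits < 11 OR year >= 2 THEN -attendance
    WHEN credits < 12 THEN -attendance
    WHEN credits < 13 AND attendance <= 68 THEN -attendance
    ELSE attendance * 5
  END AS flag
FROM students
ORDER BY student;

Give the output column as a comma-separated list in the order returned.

445, 435, 255, -100, -87, -66, -86, -78, -97, -60, 345, -59, -89, 250

student=Bob: ELSE → 445
student=Carmen: ELSE → 435
student=Diego: ELSE → 255
student=Eve: credits < 11 OR year >= 2 → -100
student=Farah: credits < 2 AND year < 3 → -87
student=Gus: credits < 11 OR year >= 2 → -66
student=Jude: credits < 11 OR year >= 2 → -86
student=Lena: credits < 11 OR year >= 2 → -78
student=Mira: credits < 11 OR year >= 2 → -97
student=Noor: credits < 11 OR year >= 2 → -60
student=Quinn: ELSE → 345
student=Vik: credits < 2 AND year < 3 → -59
student=Wes: credits < 11 OR year >= 2 → -89
student=Xiu: ELSE → 250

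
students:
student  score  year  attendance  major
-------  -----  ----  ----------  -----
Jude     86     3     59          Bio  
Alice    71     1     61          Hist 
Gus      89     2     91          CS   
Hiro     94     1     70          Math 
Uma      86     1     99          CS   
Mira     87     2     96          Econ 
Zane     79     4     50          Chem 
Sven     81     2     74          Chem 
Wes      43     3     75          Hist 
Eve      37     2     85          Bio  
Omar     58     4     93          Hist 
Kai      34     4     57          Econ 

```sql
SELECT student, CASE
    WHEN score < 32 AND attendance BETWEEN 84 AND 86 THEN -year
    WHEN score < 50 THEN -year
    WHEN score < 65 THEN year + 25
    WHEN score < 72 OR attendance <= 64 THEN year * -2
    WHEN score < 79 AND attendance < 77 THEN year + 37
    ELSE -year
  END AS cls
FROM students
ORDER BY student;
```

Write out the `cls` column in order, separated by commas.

student=Alice: score < 72 OR attendance <= 64 → -2
student=Eve: score < 50 → -2
student=Gus: ELSE → -2
student=Hiro: ELSE → -1
student=Jude: score < 72 OR attendance <= 64 → -6
student=Kai: score < 50 → -4
student=Mira: ELSE → -2
student=Omar: score < 65 → 29
student=Sven: ELSE → -2
student=Uma: ELSE → -1
student=Wes: score < 50 → -3
student=Zane: score < 72 OR attendance <= 64 → -8

-2, -2, -2, -1, -6, -4, -2, 29, -2, -1, -3, -8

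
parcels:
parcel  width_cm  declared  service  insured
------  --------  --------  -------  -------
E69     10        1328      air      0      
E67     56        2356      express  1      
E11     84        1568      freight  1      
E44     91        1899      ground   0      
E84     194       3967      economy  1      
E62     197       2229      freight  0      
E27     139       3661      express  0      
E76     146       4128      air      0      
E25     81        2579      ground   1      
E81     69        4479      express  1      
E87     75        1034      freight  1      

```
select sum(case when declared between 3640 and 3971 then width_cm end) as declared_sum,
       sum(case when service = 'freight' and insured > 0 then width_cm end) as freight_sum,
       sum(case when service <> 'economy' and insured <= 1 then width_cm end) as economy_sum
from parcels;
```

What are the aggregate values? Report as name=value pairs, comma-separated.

[declared_sum: declared between 3640 and 3971]
parcel=E69: ✗
parcel=E67: ✗
parcel=E11: ✗
parcel=E44: ✗
parcel=E84: ✓ → 194
parcel=E62: ✗
parcel=E27: ✓ → 139
parcel=E76: ✗
parcel=E25: ✗
parcel=E81: ✗
parcel=E87: ✗
declared_sum = 194 + 139 = 333
—
[freight_sum: service = 'freight' and insured > 0]
parcel=E69: ✗
parcel=E67: ✗
parcel=E11: ✓ → 84
parcel=E44: ✗
parcel=E84: ✗
parcel=E62: ✗
parcel=E27: ✗
parcel=E76: ✗
parcel=E25: ✗
parcel=E81: ✗
parcel=E87: ✓ → 75
freight_sum = 84 + 75 = 159
—
[economy_sum: service <> 'economy' and insured <= 1]
parcel=E69: ✓ → 10
parcel=E67: ✓ → 56
parcel=E11: ✓ → 84
parcel=E44: ✓ → 91
parcel=E84: ✗
parcel=E62: ✓ → 197
parcel=E27: ✓ → 139
parcel=E76: ✓ → 146
parcel=E25: ✓ → 81
parcel=E81: ✓ → 69
parcel=E87: ✓ → 75
economy_sum = 10 + 56 + 84 + 91 + 197 + 139 + 146 + 81 + 69 + 75 = 948

declared_sum=333, freight_sum=159, economy_sum=948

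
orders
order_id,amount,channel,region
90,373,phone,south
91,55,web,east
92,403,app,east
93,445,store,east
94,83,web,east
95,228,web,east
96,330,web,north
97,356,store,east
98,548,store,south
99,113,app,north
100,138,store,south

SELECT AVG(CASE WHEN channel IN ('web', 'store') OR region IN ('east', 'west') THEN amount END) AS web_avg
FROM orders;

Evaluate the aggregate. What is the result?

287.3333333333

order_id=90: ✗
order_id=91: ✓ → 55
order_id=92: ✓ → 403
order_id=93: ✓ → 445
order_id=94: ✓ → 83
order_id=95: ✓ → 228
order_id=96: ✓ → 330
order_id=97: ✓ → 356
order_id=98: ✓ → 548
order_id=99: ✗
order_id=100: ✓ → 138
web_avg = (55 + 403 + 445 + 83 + 228 + 330 + 356 + 548 + 138) / 9 = 287.3333333333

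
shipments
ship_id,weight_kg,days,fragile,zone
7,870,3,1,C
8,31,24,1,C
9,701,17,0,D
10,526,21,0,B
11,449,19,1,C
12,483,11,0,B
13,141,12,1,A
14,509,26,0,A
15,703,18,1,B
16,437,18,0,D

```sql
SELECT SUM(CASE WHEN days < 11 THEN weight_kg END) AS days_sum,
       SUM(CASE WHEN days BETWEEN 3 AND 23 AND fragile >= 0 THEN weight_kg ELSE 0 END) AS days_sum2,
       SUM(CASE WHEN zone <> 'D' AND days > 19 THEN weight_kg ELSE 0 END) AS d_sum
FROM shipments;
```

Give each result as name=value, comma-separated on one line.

days_sum=870, days_sum2=4310, d_sum=1066

[days_sum: days < 11]
ship_id=7: ✓ → 870
ship_id=8: ✗
ship_id=9: ✗
ship_id=10: ✗
ship_id=11: ✗
ship_id=12: ✗
ship_id=13: ✗
ship_id=14: ✗
ship_id=15: ✗
ship_id=16: ✗
days_sum = 870
—
[days_sum2: days BETWEEN 3 AND 23 AND fragile >= 0]
ship_id=7: ✓ → 870
ship_id=8: ✗
ship_id=9: ✓ → 701
ship_id=10: ✓ → 526
ship_id=11: ✓ → 449
ship_id=12: ✓ → 483
ship_id=13: ✓ → 141
ship_id=14: ✗
ship_id=15: ✓ → 703
ship_id=16: ✓ → 437
days_sum2 = 870 + 701 + 526 + 449 + 483 + 141 + 703 + 437 = 4310
—
[d_sum: zone <> 'D' AND days > 19]
ship_id=7: ✗
ship_id=8: ✓ → 31
ship_id=9: ✗
ship_id=10: ✓ → 526
ship_id=11: ✗
ship_id=12: ✗
ship_id=13: ✗
ship_id=14: ✓ → 509
ship_id=15: ✗
ship_id=16: ✗
d_sum = 31 + 526 + 509 = 1066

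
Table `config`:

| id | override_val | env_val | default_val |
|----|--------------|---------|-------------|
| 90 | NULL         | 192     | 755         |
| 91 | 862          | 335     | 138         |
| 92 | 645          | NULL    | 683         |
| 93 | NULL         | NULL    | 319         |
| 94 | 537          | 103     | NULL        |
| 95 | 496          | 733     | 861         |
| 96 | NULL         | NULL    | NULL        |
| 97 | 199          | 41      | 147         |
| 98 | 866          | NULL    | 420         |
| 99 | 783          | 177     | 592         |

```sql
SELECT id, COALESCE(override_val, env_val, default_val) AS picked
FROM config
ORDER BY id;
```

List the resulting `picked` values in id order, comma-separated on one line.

id=90: override_val=NULL, env_val=192 → 192
id=91: override_val=862 → 862
id=92: override_val=645 → 645
id=93: override_val=NULL, env_val=NULL, default_val=319 → 319
id=94: override_val=537 → 537
id=95: override_val=496 → 496
id=96: override_val=NULL, env_val=NULL, default_val=NULL (all NULL) → NULL
id=97: override_val=199 → 199
id=98: override_val=866 → 866
id=99: override_val=783 → 783

192, 862, 645, 319, 537, 496, NULL, 199, 866, 783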